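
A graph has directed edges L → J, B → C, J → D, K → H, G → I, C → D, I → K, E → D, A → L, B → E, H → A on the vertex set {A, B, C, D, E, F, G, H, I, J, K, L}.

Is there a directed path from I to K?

Yes

Explore from I.
Distance 1: reach K.
Found K.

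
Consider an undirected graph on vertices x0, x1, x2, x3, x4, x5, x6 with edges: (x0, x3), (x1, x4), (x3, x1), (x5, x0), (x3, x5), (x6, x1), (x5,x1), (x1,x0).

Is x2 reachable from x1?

Explore from x1.
Distance 1: reach x0, x3, x4, x5, x6.
The search is exhausted without reaching x2; it lies in a different component.

No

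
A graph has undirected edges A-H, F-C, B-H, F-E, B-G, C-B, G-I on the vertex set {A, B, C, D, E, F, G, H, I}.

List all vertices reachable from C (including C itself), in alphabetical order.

A, B, C, E, F, G, H, I

Start at C.
Its neighbours: B, F.
Then their neighbours: E, G, H.
Then next layer: A, I.
Nothing further is reachable.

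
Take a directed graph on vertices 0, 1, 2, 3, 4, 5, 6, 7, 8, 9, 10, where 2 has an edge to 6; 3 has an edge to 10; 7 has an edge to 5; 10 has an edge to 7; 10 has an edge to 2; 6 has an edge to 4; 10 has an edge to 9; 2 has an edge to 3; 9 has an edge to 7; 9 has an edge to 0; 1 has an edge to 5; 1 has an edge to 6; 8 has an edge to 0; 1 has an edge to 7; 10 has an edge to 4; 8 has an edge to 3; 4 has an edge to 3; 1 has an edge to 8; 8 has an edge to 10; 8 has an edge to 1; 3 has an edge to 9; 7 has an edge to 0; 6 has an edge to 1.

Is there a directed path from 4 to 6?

Explore from 4.
Distance 1: reach 3.
Distance 2: reach 9, 10.
Distance 3: reach 0, 2, 7.
Distance 4: reach 5, 6.
Found 6.

Yes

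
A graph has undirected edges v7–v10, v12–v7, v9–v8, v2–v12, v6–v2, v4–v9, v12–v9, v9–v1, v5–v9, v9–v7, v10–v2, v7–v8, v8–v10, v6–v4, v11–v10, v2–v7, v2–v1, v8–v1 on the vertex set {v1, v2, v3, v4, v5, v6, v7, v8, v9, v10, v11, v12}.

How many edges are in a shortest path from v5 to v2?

3

Distance 0: v5.
Distance 1: v9.
Distance 2: v1, v4, v7, v8, v12.
Distance 3: v2, v6, v10 — contains v2.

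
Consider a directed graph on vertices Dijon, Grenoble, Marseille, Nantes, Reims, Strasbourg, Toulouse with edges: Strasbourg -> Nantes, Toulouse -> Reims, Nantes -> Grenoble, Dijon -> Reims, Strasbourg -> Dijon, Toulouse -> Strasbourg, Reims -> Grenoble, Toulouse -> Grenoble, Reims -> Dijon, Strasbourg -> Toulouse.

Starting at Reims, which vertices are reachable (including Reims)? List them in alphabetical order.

Dijon, Grenoble, Reims

Start at Reims.
Its neighbours: Dijon, Grenoble.
Nothing further is reachable.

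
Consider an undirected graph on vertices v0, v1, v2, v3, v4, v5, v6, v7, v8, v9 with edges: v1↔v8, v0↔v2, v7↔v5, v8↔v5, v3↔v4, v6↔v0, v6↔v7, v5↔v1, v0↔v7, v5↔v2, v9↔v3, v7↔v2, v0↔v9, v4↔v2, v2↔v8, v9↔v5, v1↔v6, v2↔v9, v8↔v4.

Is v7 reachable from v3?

Yes

Explore from v3.
Distance 1: reach v4, v9.
Distance 2: reach v0, v2, v5, v8.
Distance 3: reach v1, v6, v7.
Found v7.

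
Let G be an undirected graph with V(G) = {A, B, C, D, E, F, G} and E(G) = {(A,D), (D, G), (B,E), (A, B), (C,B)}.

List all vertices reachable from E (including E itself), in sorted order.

A, B, C, D, E, G

Start at E.
Its neighbours: B.
Then their neighbours: A, C.
Then next layer: D.
Then next layer: G.
Nothing further is reachable.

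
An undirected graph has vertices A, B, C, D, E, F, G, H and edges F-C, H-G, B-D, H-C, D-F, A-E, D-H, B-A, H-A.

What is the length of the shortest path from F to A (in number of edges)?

3

Distance 0: F.
Distance 1: C, D.
Distance 2: B, H.
Distance 3: A, G — contains A.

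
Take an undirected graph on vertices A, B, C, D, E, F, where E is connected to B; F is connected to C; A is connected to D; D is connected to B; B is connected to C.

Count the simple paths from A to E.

A–D–B–E

1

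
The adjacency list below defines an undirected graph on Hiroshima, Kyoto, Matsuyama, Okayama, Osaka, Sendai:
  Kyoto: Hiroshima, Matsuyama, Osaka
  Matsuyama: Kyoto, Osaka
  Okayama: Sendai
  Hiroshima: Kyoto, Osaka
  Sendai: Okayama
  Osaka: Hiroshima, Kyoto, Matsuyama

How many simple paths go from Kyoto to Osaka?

Kyoto–Hiroshima–Osaka
Kyoto–Matsuyama–Osaka
Kyoto–Osaka

3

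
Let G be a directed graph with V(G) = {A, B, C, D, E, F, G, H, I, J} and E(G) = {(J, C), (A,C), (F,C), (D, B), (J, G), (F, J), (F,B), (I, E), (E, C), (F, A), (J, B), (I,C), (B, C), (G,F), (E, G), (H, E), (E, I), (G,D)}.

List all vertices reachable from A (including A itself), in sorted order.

Start at A.
Its neighbours: C.
Nothing further is reachable.

A, C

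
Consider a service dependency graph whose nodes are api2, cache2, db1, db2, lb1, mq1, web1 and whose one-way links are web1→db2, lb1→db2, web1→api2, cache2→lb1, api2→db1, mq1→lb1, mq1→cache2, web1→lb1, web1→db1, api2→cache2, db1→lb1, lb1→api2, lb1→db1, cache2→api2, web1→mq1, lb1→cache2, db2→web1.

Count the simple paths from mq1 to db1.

10

mq1→cache2→api2→db1
mq1→cache2→lb1→api2→db1
mq1→cache2→lb1→db1
mq1→cache2→lb1→db2→web1→api2→db1
mq1→cache2→lb1→db2→web1→db1
mq1→lb1→api2→db1
mq1→lb1→cache2→api2→db1
mq1→lb1→db1
mq1→lb1→db2→web1→api2→db1
mq1→lb1→db2→web1→db1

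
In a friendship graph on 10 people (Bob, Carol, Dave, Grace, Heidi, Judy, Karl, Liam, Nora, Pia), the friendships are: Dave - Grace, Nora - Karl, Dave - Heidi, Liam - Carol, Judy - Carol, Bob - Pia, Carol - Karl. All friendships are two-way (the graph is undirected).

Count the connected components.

From Bob: component {Bob, Pia}.
From Carol: component {Carol, Judy, Karl, Liam, Nora}.
From Dave: component {Dave, Grace, Heidi}.
That's 3 components.

3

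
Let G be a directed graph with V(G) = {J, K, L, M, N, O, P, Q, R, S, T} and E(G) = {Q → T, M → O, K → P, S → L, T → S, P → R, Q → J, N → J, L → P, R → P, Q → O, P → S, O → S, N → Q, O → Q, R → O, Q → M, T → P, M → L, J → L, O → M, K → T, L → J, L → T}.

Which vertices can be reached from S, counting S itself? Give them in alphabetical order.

J, L, M, O, P, Q, R, S, T

Start at S.
Its neighbours: L.
Then their neighbours: J, P, T.
Then next layer: R.
Then next layer: O.
Then next layer: M, Q.
Nothing further is reachable.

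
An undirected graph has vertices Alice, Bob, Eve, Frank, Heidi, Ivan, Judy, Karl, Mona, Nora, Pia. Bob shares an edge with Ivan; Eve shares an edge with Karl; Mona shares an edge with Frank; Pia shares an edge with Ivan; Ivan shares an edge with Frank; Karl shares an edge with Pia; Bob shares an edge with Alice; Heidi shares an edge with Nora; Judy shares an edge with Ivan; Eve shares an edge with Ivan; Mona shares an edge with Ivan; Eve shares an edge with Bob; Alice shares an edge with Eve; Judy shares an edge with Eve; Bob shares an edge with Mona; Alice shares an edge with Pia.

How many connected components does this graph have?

From Alice: component {Alice, Bob, Eve, Frank, Ivan, Judy, Karl, Mona, Pia}.
From Heidi: component {Heidi, Nora}.
That's 2 components.

2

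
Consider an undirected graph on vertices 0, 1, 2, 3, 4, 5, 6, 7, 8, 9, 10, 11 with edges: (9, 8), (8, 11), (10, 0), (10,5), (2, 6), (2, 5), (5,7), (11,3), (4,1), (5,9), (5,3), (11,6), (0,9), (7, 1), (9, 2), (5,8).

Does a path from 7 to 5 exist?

Explore from 7.
Distance 1: reach 1, 5.
Found 5.

Yes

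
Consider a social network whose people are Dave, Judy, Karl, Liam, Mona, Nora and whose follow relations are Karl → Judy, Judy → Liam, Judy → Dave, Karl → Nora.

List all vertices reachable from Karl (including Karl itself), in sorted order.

Dave, Judy, Karl, Liam, Nora

Start at Karl.
Its neighbours: Judy, Nora.
Then their neighbours: Dave, Liam.
Nothing further is reachable.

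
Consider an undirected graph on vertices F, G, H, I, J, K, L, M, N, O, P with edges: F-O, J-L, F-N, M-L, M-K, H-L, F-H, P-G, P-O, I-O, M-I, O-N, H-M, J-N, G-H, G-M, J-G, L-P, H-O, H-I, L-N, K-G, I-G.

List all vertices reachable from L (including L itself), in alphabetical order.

F, G, H, I, J, K, L, M, N, O, P

Start at L.
Its neighbours: H, J, M, N, P.
Then their neighbours: F, G, I, K, O.
Every vertex is now reached.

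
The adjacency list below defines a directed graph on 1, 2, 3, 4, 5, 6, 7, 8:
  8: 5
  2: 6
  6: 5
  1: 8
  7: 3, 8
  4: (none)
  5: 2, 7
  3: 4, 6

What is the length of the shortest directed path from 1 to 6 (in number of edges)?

4

Distance 0: 1.
Distance 1: 8.
Distance 2: 5.
Distance 3: 2, 7.
Distance 4: 3, 6 — contains 6.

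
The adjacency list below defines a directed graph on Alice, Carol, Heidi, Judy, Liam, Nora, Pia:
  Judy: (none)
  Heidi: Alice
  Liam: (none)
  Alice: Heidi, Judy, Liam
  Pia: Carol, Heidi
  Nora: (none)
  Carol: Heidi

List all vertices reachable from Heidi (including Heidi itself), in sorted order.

Alice, Heidi, Judy, Liam

Start at Heidi.
Its neighbours: Alice.
Then their neighbours: Judy, Liam.
Nothing further is reachable.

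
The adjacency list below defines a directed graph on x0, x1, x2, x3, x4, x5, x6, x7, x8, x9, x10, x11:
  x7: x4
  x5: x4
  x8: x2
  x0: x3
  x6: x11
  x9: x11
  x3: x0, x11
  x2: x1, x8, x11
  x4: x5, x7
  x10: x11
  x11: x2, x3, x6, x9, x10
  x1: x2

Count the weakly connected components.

From x0: component {x0, x1, x2, x3, x6, x8, x9, x10, x11}.
From x4: component {x4, x5, x7}.
That's 2 components.

2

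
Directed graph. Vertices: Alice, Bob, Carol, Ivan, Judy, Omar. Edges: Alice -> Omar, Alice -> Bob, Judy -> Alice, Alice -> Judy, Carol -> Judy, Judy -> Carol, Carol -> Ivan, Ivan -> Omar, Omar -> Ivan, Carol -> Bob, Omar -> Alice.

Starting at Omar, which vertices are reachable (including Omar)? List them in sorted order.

Start at Omar.
Its neighbours: Alice, Ivan.
Then their neighbours: Bob, Judy.
Then next layer: Carol.
Every vertex is now reached.

Alice, Bob, Carol, Ivan, Judy, Omar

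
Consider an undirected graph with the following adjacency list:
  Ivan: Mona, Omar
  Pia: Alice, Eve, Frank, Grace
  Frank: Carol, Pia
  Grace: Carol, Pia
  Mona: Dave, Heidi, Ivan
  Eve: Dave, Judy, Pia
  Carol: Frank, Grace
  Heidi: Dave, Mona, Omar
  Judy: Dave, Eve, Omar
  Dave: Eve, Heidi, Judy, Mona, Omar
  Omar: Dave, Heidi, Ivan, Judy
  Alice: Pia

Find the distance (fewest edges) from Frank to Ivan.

Distance 0: Frank.
Distance 1: Carol, Pia.
Distance 2: Alice, Eve, Grace.
Distance 3: Dave, Judy.
Distance 4: Heidi, Mona, Omar.
Distance 5: Ivan — contains Ivan.

5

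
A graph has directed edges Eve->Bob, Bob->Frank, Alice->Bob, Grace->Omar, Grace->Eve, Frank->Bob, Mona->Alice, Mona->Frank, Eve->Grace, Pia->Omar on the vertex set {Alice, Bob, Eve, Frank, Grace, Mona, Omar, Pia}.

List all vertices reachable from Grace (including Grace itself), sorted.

Bob, Eve, Frank, Grace, Omar

Start at Grace.
Its neighbours: Eve, Omar.
Then their neighbours: Bob.
Then next layer: Frank.
Nothing further is reachable.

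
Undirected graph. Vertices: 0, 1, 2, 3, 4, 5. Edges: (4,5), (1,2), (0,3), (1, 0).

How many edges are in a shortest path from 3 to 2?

3

Distance 0: 3.
Distance 1: 0.
Distance 2: 1.
Distance 3: 2 — contains 2.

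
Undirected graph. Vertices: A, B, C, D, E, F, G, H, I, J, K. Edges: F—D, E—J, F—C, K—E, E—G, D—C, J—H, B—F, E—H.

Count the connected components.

4

From A: component {A}.
From B: component {B, C, D, F}.
From E: component {E, G, H, J, K}.
From I: component {I}.
That's 4 components.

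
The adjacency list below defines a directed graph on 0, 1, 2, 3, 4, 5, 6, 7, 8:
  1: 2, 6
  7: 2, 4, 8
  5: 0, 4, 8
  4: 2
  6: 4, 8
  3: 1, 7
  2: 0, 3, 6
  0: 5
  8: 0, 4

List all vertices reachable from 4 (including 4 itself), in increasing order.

0, 1, 2, 3, 4, 5, 6, 7, 8

Start at 4.
Its neighbours: 2.
Then their neighbours: 0, 3, 6.
Then next layer: 1, 5, 7, 8.
Every vertex is now reached.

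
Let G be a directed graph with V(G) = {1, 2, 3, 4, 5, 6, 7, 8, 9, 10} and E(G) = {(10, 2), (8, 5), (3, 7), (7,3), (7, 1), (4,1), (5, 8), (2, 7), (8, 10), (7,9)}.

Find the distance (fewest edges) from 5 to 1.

5

Distance 0: 5.
Distance 1: 8.
Distance 2: 10.
Distance 3: 2.
Distance 4: 7.
Distance 5: 1, 3, 9 — contains 1.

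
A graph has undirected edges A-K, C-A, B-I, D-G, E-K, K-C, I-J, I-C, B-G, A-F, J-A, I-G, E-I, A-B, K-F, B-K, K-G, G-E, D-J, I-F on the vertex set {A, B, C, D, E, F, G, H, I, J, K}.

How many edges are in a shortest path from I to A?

2

Distance 0: I.
Distance 1: B, C, E, F, G, J.
Distance 2: A, D, K — contains A.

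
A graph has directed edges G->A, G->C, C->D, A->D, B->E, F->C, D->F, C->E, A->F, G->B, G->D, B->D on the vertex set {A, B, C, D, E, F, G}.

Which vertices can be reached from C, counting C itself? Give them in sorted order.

Start at C.
Its neighbours: D, E.
Then their neighbours: F.
Nothing further is reachable.

C, D, E, F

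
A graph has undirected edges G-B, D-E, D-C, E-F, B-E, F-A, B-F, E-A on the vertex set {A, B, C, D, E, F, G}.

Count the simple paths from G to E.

3

G–B–E
G–B–F–A–E
G–B–F–E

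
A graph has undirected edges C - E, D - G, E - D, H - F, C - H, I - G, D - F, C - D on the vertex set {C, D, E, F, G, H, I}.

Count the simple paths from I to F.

3

I–G–D–C–H–F
I–G–D–E–C–H–F
I–G–D–F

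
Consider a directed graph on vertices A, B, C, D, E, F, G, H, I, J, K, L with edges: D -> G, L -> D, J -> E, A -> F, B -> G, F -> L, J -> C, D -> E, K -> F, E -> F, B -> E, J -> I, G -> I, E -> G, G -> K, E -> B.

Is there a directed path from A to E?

Explore from A.
Distance 1: reach F.
Distance 2: reach L.
Distance 3: reach D.
Distance 4: reach E, G.
Found E.

Yes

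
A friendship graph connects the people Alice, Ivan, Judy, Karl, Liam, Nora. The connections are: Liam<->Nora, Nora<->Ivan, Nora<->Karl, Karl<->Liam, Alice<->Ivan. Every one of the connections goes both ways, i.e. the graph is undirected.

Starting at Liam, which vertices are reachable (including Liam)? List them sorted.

Alice, Ivan, Karl, Liam, Nora

Start at Liam.
Its neighbours: Karl, Nora.
Then their neighbours: Ivan.
Then next layer: Alice.
Nothing further is reachable.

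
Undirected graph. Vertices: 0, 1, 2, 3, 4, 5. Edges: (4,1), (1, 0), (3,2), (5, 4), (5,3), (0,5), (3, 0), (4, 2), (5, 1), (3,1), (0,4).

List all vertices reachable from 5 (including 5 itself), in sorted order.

Start at 5.
Its neighbours: 0, 1, 3, 4.
Then their neighbours: 2.
Every vertex is now reached.

0, 1, 2, 3, 4, 5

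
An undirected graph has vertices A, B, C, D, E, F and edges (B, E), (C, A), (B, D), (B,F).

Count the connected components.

From A: component {A, C}.
From B: component {B, D, E, F}.
That's 2 components.

2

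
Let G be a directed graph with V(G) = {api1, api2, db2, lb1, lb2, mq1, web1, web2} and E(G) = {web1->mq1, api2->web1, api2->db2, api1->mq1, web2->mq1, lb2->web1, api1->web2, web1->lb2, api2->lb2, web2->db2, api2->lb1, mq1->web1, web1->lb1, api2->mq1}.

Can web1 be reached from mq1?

Explore from mq1.
Distance 1: reach web1.
Found web1.

Yes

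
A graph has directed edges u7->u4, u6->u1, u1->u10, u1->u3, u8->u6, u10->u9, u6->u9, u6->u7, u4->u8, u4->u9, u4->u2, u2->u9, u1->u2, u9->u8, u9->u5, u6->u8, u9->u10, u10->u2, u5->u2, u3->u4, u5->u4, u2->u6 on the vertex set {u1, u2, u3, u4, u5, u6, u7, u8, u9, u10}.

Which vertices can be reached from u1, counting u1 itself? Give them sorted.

u1, u2, u3, u4, u5, u6, u7, u8, u9, u10

Start at u1.
Its neighbours: u2, u3, u10.
Then their neighbours: u4, u6, u9.
Then next layer: u5, u7, u8.
Every vertex is now reached.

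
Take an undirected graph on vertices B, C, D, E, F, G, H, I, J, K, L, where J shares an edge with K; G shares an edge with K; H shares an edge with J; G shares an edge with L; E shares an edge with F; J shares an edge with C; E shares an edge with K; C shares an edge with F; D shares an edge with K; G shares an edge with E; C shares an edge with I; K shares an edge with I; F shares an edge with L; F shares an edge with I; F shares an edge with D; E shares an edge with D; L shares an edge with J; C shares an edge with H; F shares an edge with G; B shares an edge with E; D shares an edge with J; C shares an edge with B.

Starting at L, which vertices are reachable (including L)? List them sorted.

Start at L.
Its neighbours: F, G, J.
Then their neighbours: C, D, E, H, I, K.
Then next layer: B.
Every vertex is now reached.

B, C, D, E, F, G, H, I, J, K, L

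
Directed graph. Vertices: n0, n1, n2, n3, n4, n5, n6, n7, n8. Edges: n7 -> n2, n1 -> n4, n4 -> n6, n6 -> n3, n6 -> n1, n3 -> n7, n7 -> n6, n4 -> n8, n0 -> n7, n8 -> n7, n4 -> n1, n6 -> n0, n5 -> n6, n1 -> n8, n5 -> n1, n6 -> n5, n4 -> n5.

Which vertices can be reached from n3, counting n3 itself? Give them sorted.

n0, n1, n2, n3, n4, n5, n6, n7, n8

Start at n3.
Its neighbours: n7.
Then their neighbours: n2, n6.
Then next layer: n0, n1, n5.
Then next layer: n4, n8.
Every vertex is now reached.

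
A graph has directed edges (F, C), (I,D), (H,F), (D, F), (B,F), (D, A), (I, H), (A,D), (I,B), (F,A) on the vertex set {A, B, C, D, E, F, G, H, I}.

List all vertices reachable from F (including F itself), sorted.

Start at F.
Its neighbours: A, C.
Then their neighbours: D.
Nothing further is reachable.

A, C, D, F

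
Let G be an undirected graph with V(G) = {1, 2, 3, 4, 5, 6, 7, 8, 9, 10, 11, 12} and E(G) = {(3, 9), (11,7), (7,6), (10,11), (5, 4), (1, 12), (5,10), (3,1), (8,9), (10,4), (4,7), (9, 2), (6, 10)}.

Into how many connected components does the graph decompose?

2

From 1: component {1, 2, 3, 8, 9, 12}.
From 4: component {4, 5, 6, 7, 10, 11}.
That's 2 components.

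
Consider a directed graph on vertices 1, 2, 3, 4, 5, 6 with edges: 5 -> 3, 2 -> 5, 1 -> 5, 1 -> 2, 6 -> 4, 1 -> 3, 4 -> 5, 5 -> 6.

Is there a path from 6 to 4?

Explore from 6.
Distance 1: reach 4.
Found 4.

Yes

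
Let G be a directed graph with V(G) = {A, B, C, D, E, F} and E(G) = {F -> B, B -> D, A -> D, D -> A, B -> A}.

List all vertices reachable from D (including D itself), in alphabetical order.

A, D

Start at D.
Its neighbours: A.
Nothing further is reachable.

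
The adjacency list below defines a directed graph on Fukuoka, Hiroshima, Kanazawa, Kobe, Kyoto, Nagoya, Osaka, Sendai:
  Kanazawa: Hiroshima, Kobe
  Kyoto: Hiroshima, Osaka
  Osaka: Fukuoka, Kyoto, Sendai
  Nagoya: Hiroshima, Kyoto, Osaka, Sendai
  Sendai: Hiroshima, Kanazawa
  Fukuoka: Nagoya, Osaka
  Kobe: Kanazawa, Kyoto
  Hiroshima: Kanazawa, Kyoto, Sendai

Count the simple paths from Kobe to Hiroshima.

Kobe→Kanazawa→Hiroshima
Kobe→Kyoto→Hiroshima
Kobe→Kyoto→Osaka→Fukuoka→Nagoya→Hiroshima
Kobe→Kyoto→Osaka→Fukuoka→Nagoya→Sendai→Hiroshima
Kobe→Kyoto→Osaka→Fukuoka→Nagoya→Sendai→Kanazawa→Hiroshima
Kobe→Kyoto→Osaka→Sendai→Hiroshima
Kobe→Kyoto→Osaka→Sendai→Kanazawa→Hiroshima

7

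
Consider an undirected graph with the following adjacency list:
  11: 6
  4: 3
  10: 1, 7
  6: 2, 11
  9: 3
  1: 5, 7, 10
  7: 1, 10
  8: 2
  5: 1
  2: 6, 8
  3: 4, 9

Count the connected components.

3

From 1: component {1, 5, 7, 10}.
From 2: component {2, 6, 8, 11}.
From 3: component {3, 4, 9}.
That's 3 components.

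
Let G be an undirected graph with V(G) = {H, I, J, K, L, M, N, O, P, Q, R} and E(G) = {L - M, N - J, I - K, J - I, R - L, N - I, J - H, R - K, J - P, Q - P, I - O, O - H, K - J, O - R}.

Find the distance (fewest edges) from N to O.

2

Distance 0: N.
Distance 1: I, J.
Distance 2: H, K, O, P — contains O.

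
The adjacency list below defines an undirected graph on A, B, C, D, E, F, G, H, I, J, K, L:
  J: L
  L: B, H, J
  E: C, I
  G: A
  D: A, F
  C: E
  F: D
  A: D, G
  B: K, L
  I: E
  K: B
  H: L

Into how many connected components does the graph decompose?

3

From A: component {A, D, F, G}.
From B: component {B, H, J, K, L}.
From C: component {C, E, I}.
That's 3 components.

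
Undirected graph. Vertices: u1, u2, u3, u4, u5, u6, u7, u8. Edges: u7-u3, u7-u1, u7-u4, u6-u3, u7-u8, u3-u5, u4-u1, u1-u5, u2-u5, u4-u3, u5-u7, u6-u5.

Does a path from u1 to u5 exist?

Yes

Explore from u1.
Distance 1: reach u4, u5, u7.
Found u5.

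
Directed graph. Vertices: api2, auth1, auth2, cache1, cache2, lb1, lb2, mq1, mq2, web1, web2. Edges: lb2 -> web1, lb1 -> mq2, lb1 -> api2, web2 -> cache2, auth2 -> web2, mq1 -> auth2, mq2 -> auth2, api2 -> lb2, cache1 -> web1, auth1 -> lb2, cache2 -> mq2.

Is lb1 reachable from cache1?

No

Explore from cache1.
Distance 1: reach web1.
The search from cache1 is exhausted; no directed path reaches lb1.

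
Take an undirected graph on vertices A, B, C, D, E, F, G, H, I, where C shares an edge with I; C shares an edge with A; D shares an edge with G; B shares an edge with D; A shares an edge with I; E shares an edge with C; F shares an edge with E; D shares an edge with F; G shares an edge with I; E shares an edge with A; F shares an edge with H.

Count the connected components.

From A: component {A, B, C, D, E, F, G, H, I}.
That's 1 component.

1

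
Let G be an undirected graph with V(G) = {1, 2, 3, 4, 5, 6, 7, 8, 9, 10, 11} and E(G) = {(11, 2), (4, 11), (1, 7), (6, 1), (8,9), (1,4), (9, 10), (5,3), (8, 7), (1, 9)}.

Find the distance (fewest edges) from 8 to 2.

5

Distance 0: 8.
Distance 1: 7, 9.
Distance 2: 1, 10.
Distance 3: 4, 6.
Distance 4: 11.
Distance 5: 2 — contains 2.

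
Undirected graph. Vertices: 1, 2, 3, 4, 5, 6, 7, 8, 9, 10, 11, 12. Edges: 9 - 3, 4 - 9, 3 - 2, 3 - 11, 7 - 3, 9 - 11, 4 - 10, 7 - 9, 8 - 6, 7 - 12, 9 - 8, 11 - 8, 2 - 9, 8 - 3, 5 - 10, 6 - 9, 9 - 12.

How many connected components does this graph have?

From 1: component {1}.
From 2: component {2, 3, 4, 5, 6, 7, 8, 9, 10, 11, 12}.
That's 2 components.

2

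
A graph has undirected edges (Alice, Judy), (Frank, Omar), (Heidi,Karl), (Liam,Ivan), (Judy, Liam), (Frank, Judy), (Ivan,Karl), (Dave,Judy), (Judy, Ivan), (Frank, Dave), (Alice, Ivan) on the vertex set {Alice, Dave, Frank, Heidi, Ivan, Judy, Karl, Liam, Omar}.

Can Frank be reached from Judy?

Yes

Explore from Judy.
Distance 1: reach Alice, Dave, Frank, Ivan, Liam.
Found Frank.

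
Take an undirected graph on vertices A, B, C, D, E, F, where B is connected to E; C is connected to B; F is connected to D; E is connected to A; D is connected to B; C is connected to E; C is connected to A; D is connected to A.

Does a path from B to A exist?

Yes

Explore from B.
Distance 1: reach C, D, E.
Distance 2: reach A, F.
Found A.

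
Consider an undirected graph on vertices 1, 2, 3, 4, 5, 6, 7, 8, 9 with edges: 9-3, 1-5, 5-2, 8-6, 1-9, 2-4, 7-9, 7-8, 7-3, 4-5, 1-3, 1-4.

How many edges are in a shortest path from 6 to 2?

Distance 0: 6.
Distance 1: 8.
Distance 2: 7.
Distance 3: 3, 9.
Distance 4: 1.
Distance 5: 4, 5.
Distance 6: 2 — contains 2.

6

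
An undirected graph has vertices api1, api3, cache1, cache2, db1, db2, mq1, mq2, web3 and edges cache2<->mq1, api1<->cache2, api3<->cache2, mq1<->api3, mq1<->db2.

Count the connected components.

From api1: component {api1, api3, cache2, db2, mq1}.
From cache1: component {cache1}.
From db1: component {db1}.
From mq2: component {mq2}.
From web3: component {web3}.
That's 5 components.

5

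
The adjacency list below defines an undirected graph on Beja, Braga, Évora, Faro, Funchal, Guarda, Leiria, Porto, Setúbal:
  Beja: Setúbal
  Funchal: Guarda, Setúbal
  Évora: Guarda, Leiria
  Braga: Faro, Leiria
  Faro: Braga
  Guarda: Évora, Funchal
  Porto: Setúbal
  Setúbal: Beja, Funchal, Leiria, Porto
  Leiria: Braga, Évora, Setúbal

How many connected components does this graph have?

From Beja: component {Beja, Braga, Évora, Faro, Funchal, Guarda, Leiria, Porto, Setúbal}.
That's 1 component.

1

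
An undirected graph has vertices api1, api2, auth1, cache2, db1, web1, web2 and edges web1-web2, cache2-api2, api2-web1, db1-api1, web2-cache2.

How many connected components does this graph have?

3

From api1: component {api1, db1}.
From api2: component {api2, cache2, web1, web2}.
From auth1: component {auth1}.
That's 3 components.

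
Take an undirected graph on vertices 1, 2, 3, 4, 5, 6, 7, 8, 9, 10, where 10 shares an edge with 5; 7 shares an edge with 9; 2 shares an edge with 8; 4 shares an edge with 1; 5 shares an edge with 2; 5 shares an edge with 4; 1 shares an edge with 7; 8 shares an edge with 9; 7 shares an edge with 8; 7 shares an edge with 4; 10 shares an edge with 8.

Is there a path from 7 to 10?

Explore from 7.
Distance 1: reach 1, 4, 8, 9.
Distance 2: reach 2, 5, 10.
Found 10.

Yes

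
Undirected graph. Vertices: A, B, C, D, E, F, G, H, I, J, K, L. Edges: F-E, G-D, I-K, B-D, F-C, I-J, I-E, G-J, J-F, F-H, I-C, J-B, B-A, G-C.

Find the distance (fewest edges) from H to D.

Distance 0: H.
Distance 1: F.
Distance 2: C, E, J.
Distance 3: B, G, I.
Distance 4: A, D, K — contains D.

4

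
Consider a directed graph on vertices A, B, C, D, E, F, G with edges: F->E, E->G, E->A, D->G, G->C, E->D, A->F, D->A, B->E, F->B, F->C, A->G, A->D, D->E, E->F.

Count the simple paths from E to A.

2

E→A
E→D→A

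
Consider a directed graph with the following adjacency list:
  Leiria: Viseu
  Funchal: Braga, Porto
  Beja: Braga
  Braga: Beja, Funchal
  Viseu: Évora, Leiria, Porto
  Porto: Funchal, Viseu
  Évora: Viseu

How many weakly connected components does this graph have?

1

From Beja: component {Beja, Braga, Évora, Funchal, Leiria, Porto, Viseu}.
That's 1 component.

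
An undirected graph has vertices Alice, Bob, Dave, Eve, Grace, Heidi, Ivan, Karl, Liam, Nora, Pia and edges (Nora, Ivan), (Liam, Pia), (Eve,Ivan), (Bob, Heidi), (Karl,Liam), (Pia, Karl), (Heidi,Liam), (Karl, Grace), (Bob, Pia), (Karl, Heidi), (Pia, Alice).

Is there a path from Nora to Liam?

No

Explore from Nora.
Distance 1: reach Ivan.
Distance 2: reach Eve.
The search is exhausted without reaching Liam; it lies in a different component.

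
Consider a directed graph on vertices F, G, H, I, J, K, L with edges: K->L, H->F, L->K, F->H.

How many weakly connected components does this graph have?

From F: component {F, H}.
From G: component {G}.
From I: component {I}.
From J: component {J}.
From K: component {K, L}.
That's 5 components.

5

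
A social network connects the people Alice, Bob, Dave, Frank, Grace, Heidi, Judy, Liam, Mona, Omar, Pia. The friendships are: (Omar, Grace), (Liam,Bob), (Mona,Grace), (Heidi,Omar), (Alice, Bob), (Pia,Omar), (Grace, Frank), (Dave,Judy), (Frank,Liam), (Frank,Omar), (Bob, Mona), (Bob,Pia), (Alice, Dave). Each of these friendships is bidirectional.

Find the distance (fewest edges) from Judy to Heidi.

Distance 0: Judy.
Distance 1: Dave.
Distance 2: Alice.
Distance 3: Bob.
Distance 4: Liam, Mona, Pia.
Distance 5: Frank, Grace, Omar.
Distance 6: Heidi — contains Heidi.

6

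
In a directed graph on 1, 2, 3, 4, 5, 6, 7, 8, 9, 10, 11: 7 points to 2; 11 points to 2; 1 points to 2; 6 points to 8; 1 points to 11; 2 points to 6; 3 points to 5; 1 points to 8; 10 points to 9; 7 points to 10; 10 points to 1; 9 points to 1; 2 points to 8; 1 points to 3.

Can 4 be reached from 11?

Explore from 11.
Distance 1: reach 2.
Distance 2: reach 6, 8.
The search from 11 is exhausted; no directed path reaches 4.

No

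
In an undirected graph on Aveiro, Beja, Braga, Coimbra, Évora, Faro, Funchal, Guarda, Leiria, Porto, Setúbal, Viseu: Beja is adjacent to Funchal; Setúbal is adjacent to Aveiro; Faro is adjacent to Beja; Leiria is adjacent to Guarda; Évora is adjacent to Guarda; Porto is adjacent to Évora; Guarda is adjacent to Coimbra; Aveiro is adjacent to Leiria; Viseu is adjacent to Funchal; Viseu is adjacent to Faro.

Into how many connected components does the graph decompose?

From Aveiro: component {Aveiro, Coimbra, Évora, Guarda, Leiria, Porto, Setúbal}.
From Beja: component {Beja, Faro, Funchal, Viseu}.
From Braga: component {Braga}.
That's 3 components.

3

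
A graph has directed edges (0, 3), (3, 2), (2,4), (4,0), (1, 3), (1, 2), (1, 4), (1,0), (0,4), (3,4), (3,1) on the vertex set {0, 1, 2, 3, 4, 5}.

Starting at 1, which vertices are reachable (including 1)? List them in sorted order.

0, 1, 2, 3, 4

Start at 1.
Its neighbours: 0, 2, 3, 4.
Nothing further is reachable.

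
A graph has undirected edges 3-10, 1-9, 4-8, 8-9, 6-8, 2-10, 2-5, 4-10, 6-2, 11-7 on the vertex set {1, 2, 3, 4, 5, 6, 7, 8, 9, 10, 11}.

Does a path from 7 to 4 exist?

Explore from 7.
Distance 1: reach 11.
The search is exhausted without reaching 4; it lies in a different component.

No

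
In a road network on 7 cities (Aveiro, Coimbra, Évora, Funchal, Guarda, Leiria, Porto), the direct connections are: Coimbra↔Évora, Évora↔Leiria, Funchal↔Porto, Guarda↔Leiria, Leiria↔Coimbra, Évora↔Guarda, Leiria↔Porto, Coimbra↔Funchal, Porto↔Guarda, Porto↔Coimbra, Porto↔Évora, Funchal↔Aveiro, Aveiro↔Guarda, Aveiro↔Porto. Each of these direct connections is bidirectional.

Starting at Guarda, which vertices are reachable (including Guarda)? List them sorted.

Aveiro, Coimbra, Évora, Funchal, Guarda, Leiria, Porto

Start at Guarda.
Its neighbours: Aveiro, Évora, Leiria, Porto.
Then their neighbours: Coimbra, Funchal.
Every vertex is now reached.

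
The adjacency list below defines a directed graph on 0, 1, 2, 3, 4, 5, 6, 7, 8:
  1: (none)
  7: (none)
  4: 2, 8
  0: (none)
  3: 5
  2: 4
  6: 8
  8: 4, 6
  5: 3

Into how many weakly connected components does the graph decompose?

From 0: component {0}.
From 1: component {1}.
From 2: component {2, 4, 6, 8}.
From 3: component {3, 5}.
From 7: component {7}.
That's 5 components.

5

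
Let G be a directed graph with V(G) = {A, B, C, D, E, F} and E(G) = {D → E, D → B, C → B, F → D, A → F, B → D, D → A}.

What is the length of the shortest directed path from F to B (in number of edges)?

Distance 0: F.
Distance 1: D.
Distance 2: A, B, E — contains B.

2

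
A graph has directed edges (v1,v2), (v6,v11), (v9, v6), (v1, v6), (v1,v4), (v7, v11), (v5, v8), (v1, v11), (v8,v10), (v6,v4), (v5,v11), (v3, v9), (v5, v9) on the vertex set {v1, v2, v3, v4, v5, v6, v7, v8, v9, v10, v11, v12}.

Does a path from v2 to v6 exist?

v2 has no outgoing edges, so nothing is reachable from it.

No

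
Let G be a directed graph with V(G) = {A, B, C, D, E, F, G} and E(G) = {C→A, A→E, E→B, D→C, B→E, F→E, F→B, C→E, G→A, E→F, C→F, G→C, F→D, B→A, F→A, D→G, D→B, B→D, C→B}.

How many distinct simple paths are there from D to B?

D→B
D→C→A→E→B
D→C→A→E→F→B
D→C→B
D→C→E→B
D→C→E→F→B
D→C→F→A→E→B
D→C→F→B
... and 11 more.

19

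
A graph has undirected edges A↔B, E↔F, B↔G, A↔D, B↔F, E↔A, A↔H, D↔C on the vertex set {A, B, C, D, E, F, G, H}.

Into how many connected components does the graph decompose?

From A: component {A, B, C, D, E, F, G, H}.
That's 1 component.

1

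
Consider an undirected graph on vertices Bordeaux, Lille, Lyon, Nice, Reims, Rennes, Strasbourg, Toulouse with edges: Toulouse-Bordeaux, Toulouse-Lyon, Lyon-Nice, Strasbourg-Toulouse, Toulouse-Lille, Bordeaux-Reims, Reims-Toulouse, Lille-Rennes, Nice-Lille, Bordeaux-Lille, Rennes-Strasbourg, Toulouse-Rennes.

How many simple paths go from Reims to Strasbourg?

Reims–Bordeaux–Lille–Nice–Lyon–Toulouse–Rennes–Strasbourg
Reims–Bordeaux–Lille–Nice–Lyon–Toulouse–Strasbourg
Reims–Bordeaux–Lille–Rennes–Strasbourg
Reims–Bordeaux–Lille–Rennes–Toulouse–Strasbourg
Reims–Bordeaux–Lille–Toulouse–Rennes–Strasbourg
Reims–Bordeaux–Lille–Toulouse–Strasbourg
Reims–Bordeaux–Toulouse–Lille–Rennes–Strasbourg
Reims–Bordeaux–Toulouse–Lyon–Nice–Lille–Rennes–Strasbourg
Reims–Bordeaux–Toulouse–Rennes–Strasbourg
Reims–Bordeaux–Toulouse–Strasbourg
Reims–Toulouse–Bordeaux–Lille–Rennes–Strasbourg
Reims–Toulouse–Lille–Rennes–Strasbourg
Reims–Toulouse–Lyon–Nice–Lille–Rennes–Strasbourg
Reims–Toulouse–Rennes–Strasbourg
Reims–Toulouse–Strasbourg

15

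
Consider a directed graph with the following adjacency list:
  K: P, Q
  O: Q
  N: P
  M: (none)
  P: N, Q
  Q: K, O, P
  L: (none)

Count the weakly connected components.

From K: component {K, N, O, P, Q}.
From L: component {L}.
From M: component {M}.
That's 3 components.

3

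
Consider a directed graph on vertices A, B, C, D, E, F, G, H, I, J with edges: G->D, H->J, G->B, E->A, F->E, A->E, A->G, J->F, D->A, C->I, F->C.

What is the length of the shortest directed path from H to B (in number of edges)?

6

Distance 0: H.
Distance 1: J.
Distance 2: F.
Distance 3: C, E.
Distance 4: A, I.
Distance 5: G.
Distance 6: B, D — contains B.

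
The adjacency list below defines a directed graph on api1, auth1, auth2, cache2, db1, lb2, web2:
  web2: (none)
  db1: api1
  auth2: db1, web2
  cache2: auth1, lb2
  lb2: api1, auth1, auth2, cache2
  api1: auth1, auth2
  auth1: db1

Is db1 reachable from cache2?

Explore from cache2.
Distance 1: reach auth1, lb2.
Distance 2: reach api1, auth2, db1.
Found db1.

Yes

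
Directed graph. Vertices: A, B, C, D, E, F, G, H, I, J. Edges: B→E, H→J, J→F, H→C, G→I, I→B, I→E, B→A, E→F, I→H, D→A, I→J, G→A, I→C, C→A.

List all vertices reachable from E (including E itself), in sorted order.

Start at E.
Its neighbours: F.
Nothing further is reachable.

E, F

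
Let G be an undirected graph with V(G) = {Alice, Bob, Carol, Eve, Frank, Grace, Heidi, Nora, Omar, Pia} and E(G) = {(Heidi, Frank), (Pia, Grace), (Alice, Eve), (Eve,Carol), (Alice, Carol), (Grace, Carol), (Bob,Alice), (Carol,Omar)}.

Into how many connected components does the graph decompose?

From Alice: component {Alice, Bob, Carol, Eve, Grace, Omar, Pia}.
From Frank: component {Frank, Heidi}.
From Nora: component {Nora}.
That's 3 components.

3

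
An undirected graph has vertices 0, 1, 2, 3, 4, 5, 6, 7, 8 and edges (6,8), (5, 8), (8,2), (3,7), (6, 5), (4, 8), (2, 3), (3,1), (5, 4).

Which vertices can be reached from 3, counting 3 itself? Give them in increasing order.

Start at 3.
Its neighbours: 1, 2, 7.
Then their neighbours: 8.
Then next layer: 4, 5, 6.
Nothing further is reachable.

1, 2, 3, 4, 5, 6, 7, 8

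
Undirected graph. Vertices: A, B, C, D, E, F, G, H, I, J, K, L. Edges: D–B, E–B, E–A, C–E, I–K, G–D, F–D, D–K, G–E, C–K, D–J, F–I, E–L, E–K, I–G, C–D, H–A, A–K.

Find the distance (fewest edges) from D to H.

Distance 0: D.
Distance 1: B, C, F, G, J, K.
Distance 2: A, E, I.
Distance 3: H, L — contains H.

3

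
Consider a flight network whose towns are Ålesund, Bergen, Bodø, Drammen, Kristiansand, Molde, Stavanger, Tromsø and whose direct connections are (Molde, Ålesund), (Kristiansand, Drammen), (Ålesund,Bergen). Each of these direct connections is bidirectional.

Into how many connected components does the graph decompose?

From Ålesund: component {Ålesund, Bergen, Molde}.
From Bodø: component {Bodø}.
From Drammen: component {Drammen, Kristiansand}.
From Stavanger: component {Stavanger}.
From Tromsø: component {Tromsø}.
That's 5 components.

5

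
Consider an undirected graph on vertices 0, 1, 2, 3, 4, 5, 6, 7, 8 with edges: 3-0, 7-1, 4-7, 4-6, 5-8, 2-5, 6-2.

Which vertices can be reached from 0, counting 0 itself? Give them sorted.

0, 3

Start at 0.
Its neighbours: 3.
Nothing further is reachable.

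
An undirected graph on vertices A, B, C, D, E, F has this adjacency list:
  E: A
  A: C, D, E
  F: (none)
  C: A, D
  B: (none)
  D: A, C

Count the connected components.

From A: component {A, C, D, E}.
From B: component {B}.
From F: component {F}.
That's 3 components.

3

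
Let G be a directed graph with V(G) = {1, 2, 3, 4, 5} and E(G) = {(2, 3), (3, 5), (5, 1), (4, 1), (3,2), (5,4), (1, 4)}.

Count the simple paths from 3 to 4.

3→5→1→4
3→5→4

2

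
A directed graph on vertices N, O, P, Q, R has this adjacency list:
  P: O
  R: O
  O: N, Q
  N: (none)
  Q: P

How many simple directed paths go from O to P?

1

O→Q→P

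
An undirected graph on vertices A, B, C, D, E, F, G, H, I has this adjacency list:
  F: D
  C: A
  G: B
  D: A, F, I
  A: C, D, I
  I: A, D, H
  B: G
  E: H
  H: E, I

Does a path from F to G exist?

No

Explore from F.
Distance 1: reach D.
Distance 2: reach A, I.
Distance 3: reach C, H.
Distance 4: reach E.
The search is exhausted without reaching G; it lies in a different component.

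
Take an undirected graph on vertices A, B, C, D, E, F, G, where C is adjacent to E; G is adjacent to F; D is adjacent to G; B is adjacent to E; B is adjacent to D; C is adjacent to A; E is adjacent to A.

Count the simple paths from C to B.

C–A–E–B
C–E–B

2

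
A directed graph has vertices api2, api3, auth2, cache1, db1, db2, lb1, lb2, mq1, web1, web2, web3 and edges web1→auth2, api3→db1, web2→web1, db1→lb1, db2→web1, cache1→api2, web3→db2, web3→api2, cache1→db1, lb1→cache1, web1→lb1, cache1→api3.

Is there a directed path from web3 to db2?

Yes

Explore from web3.
Distance 1: reach api2, db2.
Found db2.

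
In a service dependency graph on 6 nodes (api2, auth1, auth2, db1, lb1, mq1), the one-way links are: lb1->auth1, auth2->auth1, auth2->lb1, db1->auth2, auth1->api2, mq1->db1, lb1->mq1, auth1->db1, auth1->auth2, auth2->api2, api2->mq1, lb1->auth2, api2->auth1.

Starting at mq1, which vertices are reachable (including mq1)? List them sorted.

Start at mq1.
Its neighbours: db1.
Then their neighbours: auth2.
Then next layer: api2, auth1, lb1.
Every vertex is now reached.

api2, auth1, auth2, db1, lb1, mq1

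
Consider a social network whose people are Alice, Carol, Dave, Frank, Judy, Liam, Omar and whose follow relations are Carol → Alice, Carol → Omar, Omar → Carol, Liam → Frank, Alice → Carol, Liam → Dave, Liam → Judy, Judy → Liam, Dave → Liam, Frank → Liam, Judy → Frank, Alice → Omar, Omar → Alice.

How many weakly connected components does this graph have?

From Alice: component {Alice, Carol, Omar}.
From Dave: component {Dave, Frank, Judy, Liam}.
That's 2 components.

2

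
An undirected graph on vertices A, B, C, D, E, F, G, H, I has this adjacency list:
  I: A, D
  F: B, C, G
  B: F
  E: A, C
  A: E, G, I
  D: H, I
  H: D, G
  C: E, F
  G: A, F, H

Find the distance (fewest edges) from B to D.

4

Distance 0: B.
Distance 1: F.
Distance 2: C, G.
Distance 3: A, E, H.
Distance 4: D, I — contains D.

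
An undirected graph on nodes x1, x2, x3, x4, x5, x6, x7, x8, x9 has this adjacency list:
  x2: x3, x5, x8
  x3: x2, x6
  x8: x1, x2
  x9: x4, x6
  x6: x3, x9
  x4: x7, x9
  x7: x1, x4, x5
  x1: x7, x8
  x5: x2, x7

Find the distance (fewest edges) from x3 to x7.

3

Distance 0: x3.
Distance 1: x2, x6.
Distance 2: x5, x8, x9.
Distance 3: x1, x4, x7 — contains x7.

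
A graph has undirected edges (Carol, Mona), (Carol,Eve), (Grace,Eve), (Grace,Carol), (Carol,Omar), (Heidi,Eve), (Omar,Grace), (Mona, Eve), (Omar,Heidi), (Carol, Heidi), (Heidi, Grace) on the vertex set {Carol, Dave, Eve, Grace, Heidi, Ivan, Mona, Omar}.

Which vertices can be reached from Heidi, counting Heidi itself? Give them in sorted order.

Carol, Eve, Grace, Heidi, Mona, Omar

Start at Heidi.
Its neighbours: Carol, Eve, Grace, Omar.
Then their neighbours: Mona.
Nothing further is reachable.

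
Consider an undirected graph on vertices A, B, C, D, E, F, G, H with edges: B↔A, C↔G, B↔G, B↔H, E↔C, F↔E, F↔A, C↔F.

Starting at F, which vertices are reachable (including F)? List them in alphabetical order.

Start at F.
Its neighbours: A, C, E.
Then their neighbours: B, G.
Then next layer: H.
Nothing further is reachable.

A, B, C, E, F, G, H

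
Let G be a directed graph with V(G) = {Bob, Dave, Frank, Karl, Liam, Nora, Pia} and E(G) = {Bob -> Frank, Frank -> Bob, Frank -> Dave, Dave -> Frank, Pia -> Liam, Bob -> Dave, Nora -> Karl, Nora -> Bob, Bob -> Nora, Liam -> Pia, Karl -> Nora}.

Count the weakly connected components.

2

From Bob: component {Bob, Dave, Frank, Karl, Nora}.
From Liam: component {Liam, Pia}.
That's 2 components.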